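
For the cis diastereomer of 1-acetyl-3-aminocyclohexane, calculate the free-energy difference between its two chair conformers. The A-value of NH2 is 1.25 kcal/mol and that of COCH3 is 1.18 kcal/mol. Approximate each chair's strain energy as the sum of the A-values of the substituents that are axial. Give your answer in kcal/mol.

2.43 kcal/mol

C1 and C3 have the same parity, so for the cis isomer the two substituents are e,e in one chair and a,a in the other.
Chair I (amino axial, acetyl axial): E = 2.43 kcal/mol.
Chair II (amino equatorial, acetyl equatorial): E = 0.00 kcal/mol.
ΔE = 2.43 − 0.00 = 2.43 kcal/mol; chair II is more stable.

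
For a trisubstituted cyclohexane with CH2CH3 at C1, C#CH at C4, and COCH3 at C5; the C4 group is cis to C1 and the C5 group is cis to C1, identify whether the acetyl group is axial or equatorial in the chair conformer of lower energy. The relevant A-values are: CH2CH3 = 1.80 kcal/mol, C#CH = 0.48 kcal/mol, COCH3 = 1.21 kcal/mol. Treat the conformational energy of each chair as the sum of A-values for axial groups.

Chair I (ethyl axial, ethynyl equatorial, acetyl axial): E = 3.01 kcal/mol.
Chair II (ethyl equatorial, ethynyl axial, acetyl equatorial): E = 0.48 kcal/mol.
Chair II is the more stable (lower-energy) conformer, and in that chair the acetyl group is equatorial.

equatorial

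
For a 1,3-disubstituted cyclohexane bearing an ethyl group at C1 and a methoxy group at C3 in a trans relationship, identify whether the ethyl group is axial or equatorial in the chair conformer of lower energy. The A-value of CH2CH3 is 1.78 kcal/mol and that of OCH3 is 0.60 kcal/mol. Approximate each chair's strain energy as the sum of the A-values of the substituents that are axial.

C1 and C3 have the same parity, so for the trans isomer the two substituents are one axial and one equatorial in each chair.
Chair I (ethyl axial, methoxy equatorial): E = 1.78 kcal/mol.
Chair II (ethyl equatorial, methoxy axial): E = 0.60 kcal/mol.
Chair II is the more stable (lower-energy) conformer, and in that chair the ethyl group is equatorial.

equatorial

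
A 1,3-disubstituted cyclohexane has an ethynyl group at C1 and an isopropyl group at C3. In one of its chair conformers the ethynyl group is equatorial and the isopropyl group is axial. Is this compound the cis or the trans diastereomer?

trans

C1 and C3 have the same parity, so their axial bonds point in the same direction.
With same-parity carbons, two substituents on the same face are both axial or both equatorial; opposite faces give one of each.
Here the groups are equatorial/axial → opposite face → trans.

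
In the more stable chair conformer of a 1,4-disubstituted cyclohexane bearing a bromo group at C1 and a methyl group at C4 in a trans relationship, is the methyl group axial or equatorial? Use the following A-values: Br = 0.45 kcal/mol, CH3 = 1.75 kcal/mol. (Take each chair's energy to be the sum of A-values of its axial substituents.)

equatorial

C1 and C4 have opposite parity, so for the trans isomer the two substituents are e,e in one chair and a,a in the other.
Chair I (bromo axial, methyl axial): E = 2.20 kcal/mol.
Chair II (bromo equatorial, methyl equatorial): E = 0.00 kcal/mol.
Chair II is the more stable (lower-energy) conformer, and in that chair the methyl group is equatorial.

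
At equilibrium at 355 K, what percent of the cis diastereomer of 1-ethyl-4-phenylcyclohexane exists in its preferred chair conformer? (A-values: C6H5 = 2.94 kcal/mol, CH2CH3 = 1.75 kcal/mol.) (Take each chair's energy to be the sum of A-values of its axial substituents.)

84.4%

C1 and C4 have opposite parity, so for the cis isomer the two substituents are one axial and one equatorial in each chair.
Chair I (phenyl axial, ethyl equatorial): E = 2.94 kcal/mol; chair II (phenyl equatorial, ethyl axial): E = 1.75 kcal/mol.
ΔG = 1.19 kcal/mol between the two chairs.
K = exp(ΔG/RT) with R = 1.987×10⁻³ kcal mol⁻¹ K⁻¹ and T = 355 K gives K ≈ 5.4.
Fraction in the lower-energy chair = K/(K+1) = 84.4%.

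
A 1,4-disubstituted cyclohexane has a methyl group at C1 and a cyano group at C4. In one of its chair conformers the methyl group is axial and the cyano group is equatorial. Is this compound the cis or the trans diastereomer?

C1 and C4 have opposite parity, so their axial bonds point in opposite directions.
With opposite-parity carbons, two substituents on the same face are one axial and one equatorial; opposite faces give both axial or both equatorial.
Here the groups are axial/equatorial → same face → cis.

cis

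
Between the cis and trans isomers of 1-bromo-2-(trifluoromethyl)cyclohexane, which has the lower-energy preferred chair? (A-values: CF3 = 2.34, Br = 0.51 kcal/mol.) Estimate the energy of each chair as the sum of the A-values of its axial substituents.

trans

At 1,2 positions (parity opposite): cis → (a,e or e,a); trans → (e,e or a,a).
Best chair for cis: E = 0.51 kcal/mol; best chair for trans: E = 0.00 kcal/mol.
The trans isomer is lower by 0.51 kcal/mol.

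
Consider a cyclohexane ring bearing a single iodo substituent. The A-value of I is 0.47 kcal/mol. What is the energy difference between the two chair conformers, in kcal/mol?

0.47 kcal/mol

A monosubstituted cyclohexane has one chair with the iodo group axial (E = A = 0.47 kcal/mol) and one with it equatorial (E = 0).
ΔE = 0.47 − 0 = 0.47 kcal/mol.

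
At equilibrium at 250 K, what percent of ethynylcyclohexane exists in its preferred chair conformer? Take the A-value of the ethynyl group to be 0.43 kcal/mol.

70.4%

One chair has the ethynyl group axial (E = 0.43 kcal/mol) and the other has it equatorial (E = 0).
ΔG = 0.43 kcal/mol between the two chairs.
K = exp(ΔG/RT) with R = 1.987×10⁻³ kcal mol⁻¹ K⁻¹ and T = 250 K gives K ≈ 2.38.
Fraction in the lower-energy chair = K/(K+1) = 70.4%.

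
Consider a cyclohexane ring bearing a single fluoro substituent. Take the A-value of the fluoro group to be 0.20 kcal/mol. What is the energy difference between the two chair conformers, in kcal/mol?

0.20 kcal/mol

A monosubstituted cyclohexane has one chair with the fluoro group axial (E = A = 0.20 kcal/mol) and one with it equatorial (E = 0).
ΔE = 0.20 − 0 = 0.20 kcal/mol.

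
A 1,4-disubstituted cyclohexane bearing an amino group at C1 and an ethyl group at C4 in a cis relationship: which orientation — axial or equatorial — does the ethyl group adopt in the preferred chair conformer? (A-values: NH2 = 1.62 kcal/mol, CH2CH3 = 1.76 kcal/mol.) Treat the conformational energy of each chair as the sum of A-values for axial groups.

C1 and C4 have opposite parity, so for the cis isomer the two substituents are one axial and one equatorial in each chair.
Chair I (amino axial, ethyl equatorial): E = 1.62 kcal/mol.
Chair II (amino equatorial, ethyl axial): E = 1.76 kcal/mol.
Chair I is the more stable (lower-energy) conformer, and in that chair the ethyl group is equatorial.

equatorial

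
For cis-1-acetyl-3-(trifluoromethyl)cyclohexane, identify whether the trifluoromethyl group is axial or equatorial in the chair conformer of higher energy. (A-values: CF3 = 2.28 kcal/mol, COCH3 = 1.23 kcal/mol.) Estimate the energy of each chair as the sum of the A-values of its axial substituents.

C1 and C3 have the same parity, so for the cis isomer the two substituents are e,e in one chair and a,a in the other.
Chair I (trifluoromethyl axial, acetyl axial): E = 3.51 kcal/mol.
Chair II (trifluoromethyl equatorial, acetyl equatorial): E = 0.00 kcal/mol.
Chair I is the less stable (higher-energy) conformer, and in that chair the trifluoromethyl group is axial.

axial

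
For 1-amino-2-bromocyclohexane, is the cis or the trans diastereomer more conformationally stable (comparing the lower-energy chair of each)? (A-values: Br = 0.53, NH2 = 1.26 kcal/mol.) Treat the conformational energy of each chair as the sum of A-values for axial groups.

trans

At 1,2 positions (parity opposite): cis → (a,e or e,a); trans → (e,e or a,a).
Best chair for cis: E = 0.53 kcal/mol; best chair for trans: E = 0.00 kcal/mol.
The trans isomer is lower by 0.53 kcal/mol.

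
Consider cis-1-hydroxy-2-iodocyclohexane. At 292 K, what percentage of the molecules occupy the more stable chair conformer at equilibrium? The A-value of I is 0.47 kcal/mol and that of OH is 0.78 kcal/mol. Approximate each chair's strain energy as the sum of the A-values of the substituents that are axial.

C1 and C2 have opposite parity, so for the cis isomer the two substituents are one axial and one equatorial in each chair.
Chair I (iodo axial, hydroxyl equatorial): E = 0.47 kcal/mol; chair II (iodo equatorial, hydroxyl axial): E = 0.78 kcal/mol.
ΔG = 0.31 kcal/mol between the two chairs.
K = exp(ΔG/RT) with R = 1.987×10⁻³ kcal mol⁻¹ K⁻¹ and T = 292 K gives K ≈ 1.71.
Fraction in the lower-energy chair = K/(K+1) = 63.0%.

63.0%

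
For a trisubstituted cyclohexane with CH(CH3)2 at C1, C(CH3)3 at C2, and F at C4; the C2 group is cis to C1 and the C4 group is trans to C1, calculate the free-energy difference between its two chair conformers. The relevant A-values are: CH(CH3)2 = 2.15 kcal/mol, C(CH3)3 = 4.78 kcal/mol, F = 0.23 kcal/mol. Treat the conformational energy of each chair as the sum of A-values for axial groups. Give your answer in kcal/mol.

2.40 kcal/mol

Chair I (isopropyl axial, tert-butyl equatorial, fluoro axial): E = 2.38 kcal/mol.
Chair II (isopropyl equatorial, tert-butyl axial, fluoro equatorial): E = 4.78 kcal/mol.
ΔE = 4.78 − 2.38 = 2.40 kcal/mol; chair I is more stable.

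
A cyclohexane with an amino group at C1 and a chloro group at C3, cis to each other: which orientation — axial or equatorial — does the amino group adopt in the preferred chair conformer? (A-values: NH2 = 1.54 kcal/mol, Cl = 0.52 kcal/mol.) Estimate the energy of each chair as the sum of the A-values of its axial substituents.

C1 and C3 have the same parity, so for the cis isomer the two substituents are e,e in one chair and a,a in the other.
Chair I (amino axial, chloro axial): E = 2.06 kcal/mol.
Chair II (amino equatorial, chloro equatorial): E = 0.00 kcal/mol.
Chair II is the more stable (lower-energy) conformer, and in that chair the amino group is equatorial.

equatorial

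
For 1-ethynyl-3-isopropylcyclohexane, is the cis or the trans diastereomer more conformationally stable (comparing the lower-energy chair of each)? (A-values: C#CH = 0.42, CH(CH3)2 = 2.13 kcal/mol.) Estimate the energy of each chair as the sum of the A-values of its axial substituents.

At 1,3 positions (parity same): cis → (e,e or a,a); trans → (a,e or e,a).
Best chair for cis: E = 0.00 kcal/mol; best chair for trans: E = 0.42 kcal/mol.
The cis isomer is lower by 0.42 kcal/mol.

cis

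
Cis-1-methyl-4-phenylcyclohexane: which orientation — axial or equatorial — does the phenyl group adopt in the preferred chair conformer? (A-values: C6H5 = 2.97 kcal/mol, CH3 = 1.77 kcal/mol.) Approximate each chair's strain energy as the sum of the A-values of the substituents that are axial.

C1 and C4 have opposite parity, so for the cis isomer the two substituents are one axial and one equatorial in each chair.
Chair I (phenyl axial, methyl equatorial): E = 2.97 kcal/mol.
Chair II (phenyl equatorial, methyl axial): E = 1.77 kcal/mol.
Chair II is the more stable (lower-energy) conformer, and in that chair the phenyl group is equatorial.

equatorial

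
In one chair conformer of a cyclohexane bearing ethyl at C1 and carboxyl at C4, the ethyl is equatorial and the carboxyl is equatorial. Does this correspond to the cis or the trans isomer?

C1 and C4 have opposite parity, so their axial bonds point in opposite directions.
With opposite-parity carbons, two substituents on the same face are one axial and one equatorial; opposite faces give both axial or both equatorial.
Here the groups are equatorial/equatorial → opposite face → trans.

trans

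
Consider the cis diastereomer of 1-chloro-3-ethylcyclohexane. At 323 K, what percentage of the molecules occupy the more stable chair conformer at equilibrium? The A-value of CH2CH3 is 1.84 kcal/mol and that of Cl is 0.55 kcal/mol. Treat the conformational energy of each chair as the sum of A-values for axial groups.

C1 and C3 have the same parity, so for the cis isomer the two substituents are e,e in one chair and a,a in the other.
Chair I (ethyl axial, chloro axial): E = 2.39 kcal/mol; chair II (ethyl equatorial, chloro equatorial): E = 0.00 kcal/mol.
ΔG = 2.39 kcal/mol between the two chairs.
K = exp(ΔG/RT) with R = 1.987×10⁻³ kcal mol⁻¹ K⁻¹ and T = 323 K gives K ≈ 41.4.
Fraction in the lower-energy chair = K/(K+1) = 97.6%.

97.6%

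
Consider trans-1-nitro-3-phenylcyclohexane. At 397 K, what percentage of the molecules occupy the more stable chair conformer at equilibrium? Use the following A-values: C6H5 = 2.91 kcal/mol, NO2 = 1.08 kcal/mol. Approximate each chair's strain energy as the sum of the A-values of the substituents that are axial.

C1 and C3 have the same parity, so for the trans isomer the two substituents are one axial and one equatorial in each chair.
Chair I (phenyl axial, nitro equatorial): E = 2.91 kcal/mol; chair II (phenyl equatorial, nitro axial): E = 1.08 kcal/mol.
ΔG = 1.83 kcal/mol between the two chairs.
K = exp(ΔG/RT) with R = 1.987×10⁻³ kcal mol⁻¹ K⁻¹ and T = 397 K gives K ≈ 10.2.
Fraction in the lower-energy chair = K/(K+1) = 91.1%.

91.1%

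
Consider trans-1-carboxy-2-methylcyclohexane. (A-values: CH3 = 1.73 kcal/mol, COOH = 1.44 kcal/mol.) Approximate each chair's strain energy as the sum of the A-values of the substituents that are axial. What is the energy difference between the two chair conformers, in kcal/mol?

3.17 kcal/mol

C1 and C2 have opposite parity, so for the trans isomer the two substituents are e,e in one chair and a,a in the other.
Chair I (methyl axial, carboxyl axial): E = 3.17 kcal/mol.
Chair II (methyl equatorial, carboxyl equatorial): E = 0.00 kcal/mol.
ΔE = 3.17 − 0.00 = 3.17 kcal/mol; chair II is more stable.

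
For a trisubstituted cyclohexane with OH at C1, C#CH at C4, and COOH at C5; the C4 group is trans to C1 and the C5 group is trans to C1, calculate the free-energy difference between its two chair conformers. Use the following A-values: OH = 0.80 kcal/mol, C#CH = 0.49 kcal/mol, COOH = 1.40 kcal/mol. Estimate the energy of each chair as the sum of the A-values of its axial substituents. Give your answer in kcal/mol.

0.11 kcal/mol

Chair I (hydroxyl axial, ethynyl axial, carboxyl equatorial): E = 1.29 kcal/mol.
Chair II (hydroxyl equatorial, ethynyl equatorial, carboxyl axial): E = 1.40 kcal/mol.
ΔE = 1.40 − 1.29 = 0.11 kcal/mol; chair I is more stable.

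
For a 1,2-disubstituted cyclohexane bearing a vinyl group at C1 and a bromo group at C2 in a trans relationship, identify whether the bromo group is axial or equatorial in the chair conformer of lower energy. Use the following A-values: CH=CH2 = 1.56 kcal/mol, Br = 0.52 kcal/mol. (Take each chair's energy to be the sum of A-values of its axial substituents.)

C1 and C2 have opposite parity, so for the trans isomer the two substituents are e,e in one chair and a,a in the other.
Chair I (vinyl axial, bromo axial): E = 2.08 kcal/mol.
Chair II (vinyl equatorial, bromo equatorial): E = 0.00 kcal/mol.
Chair II is the more stable (lower-energy) conformer, and in that chair the bromo group is equatorial.

equatorial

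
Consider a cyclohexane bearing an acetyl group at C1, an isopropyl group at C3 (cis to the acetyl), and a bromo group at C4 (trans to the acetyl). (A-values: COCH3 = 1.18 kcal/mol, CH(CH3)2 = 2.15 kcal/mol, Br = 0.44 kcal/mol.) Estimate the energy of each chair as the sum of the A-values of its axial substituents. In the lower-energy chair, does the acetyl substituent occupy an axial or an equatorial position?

Chair I (acetyl axial, isopropyl axial, bromo axial): E = 3.77 kcal/mol.
Chair II (acetyl equatorial, isopropyl equatorial, bromo equatorial): E = 0.00 kcal/mol.
Chair II is the more stable (lower-energy) conformer, and in that chair the acetyl group is equatorial.

equatorial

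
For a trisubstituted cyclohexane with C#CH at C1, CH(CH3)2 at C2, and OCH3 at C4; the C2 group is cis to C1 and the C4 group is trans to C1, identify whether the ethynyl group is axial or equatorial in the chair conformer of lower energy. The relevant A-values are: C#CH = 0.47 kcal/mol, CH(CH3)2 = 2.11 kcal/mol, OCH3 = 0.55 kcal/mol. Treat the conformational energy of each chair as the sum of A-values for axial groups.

axial

Chair I (ethynyl axial, isopropyl equatorial, methoxy axial): E = 1.02 kcal/mol.
Chair II (ethynyl equatorial, isopropyl axial, methoxy equatorial): E = 2.11 kcal/mol.
Chair I is the more stable (lower-energy) conformer, and in that chair the ethynyl group is axial.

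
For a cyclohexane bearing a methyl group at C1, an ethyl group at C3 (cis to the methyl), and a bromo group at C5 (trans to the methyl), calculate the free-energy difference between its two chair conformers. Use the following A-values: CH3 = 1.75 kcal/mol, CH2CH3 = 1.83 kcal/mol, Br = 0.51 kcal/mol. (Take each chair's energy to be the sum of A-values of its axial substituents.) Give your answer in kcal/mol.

3.07 kcal/mol

Chair I (methyl axial, ethyl axial, bromo equatorial): E = 3.58 kcal/mol.
Chair II (methyl equatorial, ethyl equatorial, bromo axial): E = 0.51 kcal/mol.
ΔE = 3.58 − 0.51 = 3.07 kcal/mol; chair II is more stable.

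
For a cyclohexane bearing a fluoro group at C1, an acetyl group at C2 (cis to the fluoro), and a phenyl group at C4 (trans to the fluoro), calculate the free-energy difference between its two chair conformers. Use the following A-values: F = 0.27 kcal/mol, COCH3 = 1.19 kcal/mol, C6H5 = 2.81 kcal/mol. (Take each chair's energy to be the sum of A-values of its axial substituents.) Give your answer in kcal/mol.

Chair I (fluoro axial, acetyl equatorial, phenyl axial): E = 3.08 kcal/mol.
Chair II (fluoro equatorial, acetyl axial, phenyl equatorial): E = 1.19 kcal/mol.
ΔE = 3.08 − 1.19 = 1.89 kcal/mol; chair II is more stable.

1.89 kcal/mol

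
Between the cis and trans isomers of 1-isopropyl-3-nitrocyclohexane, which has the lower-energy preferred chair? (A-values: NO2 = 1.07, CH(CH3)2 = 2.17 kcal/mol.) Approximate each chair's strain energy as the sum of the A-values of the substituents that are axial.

cis

At 1,3 positions (parity same): cis → (e,e or a,a); trans → (a,e or e,a).
Best chair for cis: E = 0.00 kcal/mol; best chair for trans: E = 1.07 kcal/mol.
The cis isomer is lower by 1.07 kcal/mol.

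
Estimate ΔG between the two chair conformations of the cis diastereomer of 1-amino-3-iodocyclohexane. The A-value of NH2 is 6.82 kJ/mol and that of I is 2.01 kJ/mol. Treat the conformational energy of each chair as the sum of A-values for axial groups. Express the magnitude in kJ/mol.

C1 and C3 have the same parity, so for the cis isomer the two substituents are e,e in one chair and a,a in the other.
Chair I (amino axial, iodo axial): E = 8.83 kJ/mol.
Chair II (amino equatorial, iodo equatorial): E = 0.00 kJ/mol.
ΔE = 8.83 − 0.00 = 8.83 kJ/mol; chair II is more stable.

8.83 kJ/mol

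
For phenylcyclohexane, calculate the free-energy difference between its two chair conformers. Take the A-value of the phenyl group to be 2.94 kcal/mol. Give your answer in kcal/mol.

A monosubstituted cyclohexane has one chair with the phenyl group axial (E = A = 2.94 kcal/mol) and one with it equatorial (E = 0).
ΔE = 2.94 − 0 = 2.94 kcal/mol.

2.94 kcal/mol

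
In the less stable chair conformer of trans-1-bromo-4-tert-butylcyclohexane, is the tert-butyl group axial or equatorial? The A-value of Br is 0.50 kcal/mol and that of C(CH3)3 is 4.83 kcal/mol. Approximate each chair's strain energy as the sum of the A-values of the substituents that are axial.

axial

C1 and C4 have opposite parity, so for the trans isomer the two substituents are e,e in one chair and a,a in the other.
Chair I (bromo axial, tert-butyl axial): E = 5.33 kcal/mol.
Chair II (bromo equatorial, tert-butyl equatorial): E = 0.00 kcal/mol.
Chair I is the less stable (higher-energy) conformer, and in that chair the tert-butyl group is axial.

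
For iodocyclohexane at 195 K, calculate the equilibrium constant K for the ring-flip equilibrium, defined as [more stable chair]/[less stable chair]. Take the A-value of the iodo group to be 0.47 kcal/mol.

K ≈ 3.36

One chair has the iodo group axial (E = 0.47 kcal/mol) and the other has it equatorial (E = 0).
ΔG = 0.47 kcal/mol between the two chairs.
K = exp(ΔG/RT) with R = 1.987×10⁻³ kcal mol⁻¹ K⁻¹ and T = 195 K gives K ≈ 3.36.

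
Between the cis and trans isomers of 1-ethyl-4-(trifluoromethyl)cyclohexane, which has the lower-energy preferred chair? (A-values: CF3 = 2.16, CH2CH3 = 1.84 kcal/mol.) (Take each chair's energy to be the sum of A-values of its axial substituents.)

At 1,4 positions (parity opposite): cis → (a,e or e,a); trans → (e,e or a,a).
Best chair for cis: E = 1.84 kcal/mol; best chair for trans: E = 0.00 kcal/mol.
The trans isomer is lower by 1.84 kcal/mol.

trans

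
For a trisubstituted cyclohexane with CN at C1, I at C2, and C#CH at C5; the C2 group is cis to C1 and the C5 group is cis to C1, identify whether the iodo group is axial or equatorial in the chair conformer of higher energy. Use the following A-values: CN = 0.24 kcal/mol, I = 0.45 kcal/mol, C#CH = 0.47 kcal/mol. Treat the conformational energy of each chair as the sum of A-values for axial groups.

Chair I (cyano axial, iodo equatorial, ethynyl axial): E = 0.71 kcal/mol.
Chair II (cyano equatorial, iodo axial, ethynyl equatorial): E = 0.45 kcal/mol.
Chair I is the less stable (higher-energy) conformer, and in that chair the iodo group is equatorial.

equatorial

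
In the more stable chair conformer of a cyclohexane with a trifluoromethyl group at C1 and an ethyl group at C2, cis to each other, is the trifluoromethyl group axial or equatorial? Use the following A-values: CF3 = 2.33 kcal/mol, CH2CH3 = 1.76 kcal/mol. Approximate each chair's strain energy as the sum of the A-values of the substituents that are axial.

C1 and C2 have opposite parity, so for the cis isomer the two substituents are one axial and one equatorial in each chair.
Chair I (trifluoromethyl axial, ethyl equatorial): E = 2.33 kcal/mol.
Chair II (trifluoromethyl equatorial, ethyl axial): E = 1.76 kcal/mol.
Chair II is the more stable (lower-energy) conformer, and in that chair the trifluoromethyl group is equatorial.

equatorial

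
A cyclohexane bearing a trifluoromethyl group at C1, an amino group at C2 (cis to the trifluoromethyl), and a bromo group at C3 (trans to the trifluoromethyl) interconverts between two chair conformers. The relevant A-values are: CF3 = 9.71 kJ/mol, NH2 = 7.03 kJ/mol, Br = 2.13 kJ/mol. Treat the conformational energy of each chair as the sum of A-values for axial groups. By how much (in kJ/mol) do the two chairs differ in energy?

Chair I (trifluoromethyl axial, amino equatorial, bromo equatorial): E = 9.71 kJ/mol.
Chair II (trifluoromethyl equatorial, amino axial, bromo axial): E = 9.16 kJ/mol.
ΔE = 9.71 − 9.16 = 0.55 kJ/mol; chair II is more stable.

0.55 kJ/mol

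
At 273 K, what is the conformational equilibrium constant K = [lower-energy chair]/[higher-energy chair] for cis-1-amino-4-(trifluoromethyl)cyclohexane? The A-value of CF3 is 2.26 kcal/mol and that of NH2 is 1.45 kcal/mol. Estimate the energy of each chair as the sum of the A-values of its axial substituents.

K ≈ 4.45

C1 and C4 have opposite parity, so for the cis isomer the two substituents are one axial and one equatorial in each chair.
Chair I (trifluoromethyl axial, amino equatorial): E = 2.26 kcal/mol; chair II (trifluoromethyl equatorial, amino axial): E = 1.45 kcal/mol.
ΔG = 0.81 kcal/mol between the two chairs.
K = exp(ΔG/RT) with R = 1.987×10⁻³ kcal mol⁻¹ K⁻¹ and T = 273 K gives K ≈ 4.45.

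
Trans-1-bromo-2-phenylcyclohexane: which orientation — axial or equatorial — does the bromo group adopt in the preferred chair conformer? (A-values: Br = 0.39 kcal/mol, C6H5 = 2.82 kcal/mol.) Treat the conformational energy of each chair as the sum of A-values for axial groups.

equatorial

C1 and C2 have opposite parity, so for the trans isomer the two substituents are e,e in one chair and a,a in the other.
Chair I (bromo axial, phenyl axial): E = 3.21 kcal/mol.
Chair II (bromo equatorial, phenyl equatorial): E = 0.00 kcal/mol.
Chair II is the more stable (lower-energy) conformer, and in that chair the bromo group is equatorial.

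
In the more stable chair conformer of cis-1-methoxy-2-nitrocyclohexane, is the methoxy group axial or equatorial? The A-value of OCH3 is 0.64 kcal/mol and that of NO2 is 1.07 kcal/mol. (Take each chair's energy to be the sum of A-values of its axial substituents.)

C1 and C2 have opposite parity, so for the cis isomer the two substituents are one axial and one equatorial in each chair.
Chair I (methoxy axial, nitro equatorial): E = 0.64 kcal/mol.
Chair II (methoxy equatorial, nitro axial): E = 1.07 kcal/mol.
Chair I is the more stable (lower-energy) conformer, and in that chair the methoxy group is axial.

axial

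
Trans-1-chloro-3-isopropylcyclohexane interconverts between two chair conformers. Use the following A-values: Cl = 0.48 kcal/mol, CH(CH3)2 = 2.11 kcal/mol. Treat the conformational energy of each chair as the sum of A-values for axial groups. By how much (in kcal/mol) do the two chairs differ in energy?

C1 and C3 have the same parity, so for the trans isomer the two substituents are one axial and one equatorial in each chair.
Chair I (chloro axial, isopropyl equatorial): E = 0.48 kcal/mol.
Chair II (chloro equatorial, isopropyl axial): E = 2.11 kcal/mol.
ΔE = 2.11 − 0.48 = 1.63 kcal/mol; chair I is more stable.

1.63 kcal/mol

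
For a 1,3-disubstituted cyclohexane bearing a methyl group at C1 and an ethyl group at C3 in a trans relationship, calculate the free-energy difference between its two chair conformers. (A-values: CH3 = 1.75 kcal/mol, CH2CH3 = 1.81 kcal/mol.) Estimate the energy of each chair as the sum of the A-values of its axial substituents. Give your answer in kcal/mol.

C1 and C3 have the same parity, so for the trans isomer the two substituents are one axial and one equatorial in each chair.
Chair I (methyl axial, ethyl equatorial): E = 1.75 kcal/mol.
Chair II (methyl equatorial, ethyl axial): E = 1.81 kcal/mol.
ΔE = 1.81 − 1.75 = 0.06 kcal/mol; chair I is more stable.

0.06 kcal/mol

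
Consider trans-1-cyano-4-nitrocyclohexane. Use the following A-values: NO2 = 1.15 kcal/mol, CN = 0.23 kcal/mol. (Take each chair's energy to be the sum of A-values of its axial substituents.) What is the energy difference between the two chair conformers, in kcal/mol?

C1 and C4 have opposite parity, so for the trans isomer the two substituents are e,e in one chair and a,a in the other.
Chair I (nitro axial, cyano axial): E = 1.38 kcal/mol.
Chair II (nitro equatorial, cyano equatorial): E = 0.00 kcal/mol.
ΔE = 1.38 − 0.00 = 1.38 kcal/mol; chair II is more stable.

1.38 kcal/mol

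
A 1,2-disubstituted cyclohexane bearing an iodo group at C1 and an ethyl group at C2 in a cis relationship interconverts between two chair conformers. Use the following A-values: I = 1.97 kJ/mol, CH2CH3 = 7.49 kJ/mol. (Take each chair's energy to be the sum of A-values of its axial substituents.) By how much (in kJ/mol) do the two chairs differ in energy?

5.52 kJ/mol

C1 and C2 have opposite parity, so for the cis isomer the two substituents are one axial and one equatorial in each chair.
Chair I (iodo axial, ethyl equatorial): E = 1.97 kJ/mol.
Chair II (iodo equatorial, ethyl axial): E = 7.49 kJ/mol.
ΔE = 7.49 − 1.97 = 5.52 kJ/mol; chair I is more stable.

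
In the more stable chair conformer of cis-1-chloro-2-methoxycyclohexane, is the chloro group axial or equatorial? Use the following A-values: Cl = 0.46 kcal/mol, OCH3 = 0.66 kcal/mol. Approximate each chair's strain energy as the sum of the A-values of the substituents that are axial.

axial

C1 and C2 have opposite parity, so for the cis isomer the two substituents are one axial and one equatorial in each chair.
Chair I (chloro axial, methoxy equatorial): E = 0.46 kcal/mol.
Chair II (chloro equatorial, methoxy axial): E = 0.66 kcal/mol.
Chair I is the more stable (lower-energy) conformer, and in that chair the chloro group is axial.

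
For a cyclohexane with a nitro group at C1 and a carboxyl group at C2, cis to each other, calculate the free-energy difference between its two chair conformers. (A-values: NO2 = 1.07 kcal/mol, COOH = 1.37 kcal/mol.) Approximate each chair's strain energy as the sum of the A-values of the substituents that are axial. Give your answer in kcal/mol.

0.30 kcal/mol

C1 and C2 have opposite parity, so for the cis isomer the two substituents are one axial and one equatorial in each chair.
Chair I (nitro axial, carboxyl equatorial): E = 1.07 kcal/mol.
Chair II (nitro equatorial, carboxyl axial): E = 1.37 kcal/mol.
ΔE = 1.37 − 1.07 = 0.30 kcal/mol; chair I is more stable.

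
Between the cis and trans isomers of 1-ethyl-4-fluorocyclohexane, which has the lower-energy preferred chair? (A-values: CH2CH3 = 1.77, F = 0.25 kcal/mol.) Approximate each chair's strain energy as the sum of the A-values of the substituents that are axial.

At 1,4 positions (parity opposite): cis → (a,e or e,a); trans → (e,e or a,a).
Best chair for cis: E = 0.25 kcal/mol; best chair for trans: E = 0.00 kcal/mol.
The trans isomer is lower by 0.25 kcal/mol.

trans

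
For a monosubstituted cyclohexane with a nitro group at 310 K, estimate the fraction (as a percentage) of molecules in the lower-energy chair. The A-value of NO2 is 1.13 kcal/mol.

86.2%

One chair has the nitro group axial (E = 1.13 kcal/mol) and the other has it equatorial (E = 0).
ΔG = 1.13 kcal/mol between the two chairs.
K = exp(ΔG/RT) with R = 1.987×10⁻³ kcal mol⁻¹ K⁻¹ and T = 310 K gives K ≈ 6.26.
Fraction in the lower-energy chair = K/(K+1) = 86.2%.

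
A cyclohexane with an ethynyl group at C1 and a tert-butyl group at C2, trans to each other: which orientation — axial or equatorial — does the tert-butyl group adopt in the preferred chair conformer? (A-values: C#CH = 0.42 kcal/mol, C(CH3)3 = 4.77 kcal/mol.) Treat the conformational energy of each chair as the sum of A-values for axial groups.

C1 and C2 have opposite parity, so for the trans isomer the two substituents are e,e in one chair and a,a in the other.
Chair I (ethynyl axial, tert-butyl axial): E = 5.19 kcal/mol.
Chair II (ethynyl equatorial, tert-butyl equatorial): E = 0.00 kcal/mol.
Chair II is the more stable (lower-energy) conformer, and in that chair the tert-butyl group is equatorial.

equatorial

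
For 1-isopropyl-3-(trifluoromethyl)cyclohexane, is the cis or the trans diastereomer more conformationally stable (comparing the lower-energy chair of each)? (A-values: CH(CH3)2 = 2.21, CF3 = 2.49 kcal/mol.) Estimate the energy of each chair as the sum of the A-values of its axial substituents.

At 1,3 positions (parity same): cis → (e,e or a,a); trans → (a,e or e,a).
Best chair for cis: E = 0.00 kcal/mol; best chair for trans: E = 2.21 kcal/mol.
The cis isomer is lower by 2.21 kcal/mol.

cis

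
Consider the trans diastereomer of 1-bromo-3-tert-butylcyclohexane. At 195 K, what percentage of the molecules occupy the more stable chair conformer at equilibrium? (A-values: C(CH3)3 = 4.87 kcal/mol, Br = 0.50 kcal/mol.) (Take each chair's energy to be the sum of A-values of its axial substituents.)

100.0%

C1 and C3 have the same parity, so for the trans isomer the two substituents are one axial and one equatorial in each chair.
Chair I (tert-butyl axial, bromo equatorial): E = 4.87 kcal/mol; chair II (tert-butyl equatorial, bromo axial): E = 0.50 kcal/mol.
ΔG = 4.37 kcal/mol between the two chairs.
K = exp(ΔG/RT) with R = 1.987×10⁻³ kcal mol⁻¹ K⁻¹ and T = 195 K gives K ≈ 7.91e+04.
Fraction in the lower-energy chair = K/(K+1) = 100.0%.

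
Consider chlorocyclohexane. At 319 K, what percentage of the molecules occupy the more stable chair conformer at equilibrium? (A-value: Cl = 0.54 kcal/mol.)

70.1%

One chair has the chloro group axial (E = 0.54 kcal/mol) and the other has it equatorial (E = 0).
ΔG = 0.54 kcal/mol between the two chairs.
K = exp(ΔG/RT) with R = 1.987×10⁻³ kcal mol⁻¹ K⁻¹ and T = 319 K gives K ≈ 2.34.
Fraction in the lower-energy chair = K/(K+1) = 70.1%.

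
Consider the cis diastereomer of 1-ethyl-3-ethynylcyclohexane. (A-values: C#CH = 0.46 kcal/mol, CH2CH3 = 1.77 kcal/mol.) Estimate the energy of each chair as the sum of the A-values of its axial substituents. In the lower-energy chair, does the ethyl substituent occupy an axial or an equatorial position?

C1 and C3 have the same parity, so for the cis isomer the two substituents are e,e in one chair and a,a in the other.
Chair I (ethynyl axial, ethyl axial): E = 2.23 kcal/mol.
Chair II (ethynyl equatorial, ethyl equatorial): E = 0.00 kcal/mol.
Chair II is the more stable (lower-energy) conformer, and in that chair the ethyl group is equatorial.

equatorial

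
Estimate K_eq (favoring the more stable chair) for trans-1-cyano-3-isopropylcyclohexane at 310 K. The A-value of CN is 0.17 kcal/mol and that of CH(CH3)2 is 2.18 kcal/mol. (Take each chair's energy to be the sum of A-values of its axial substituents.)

C1 and C3 have the same parity, so for the trans isomer the two substituents are one axial and one equatorial in each chair.
Chair I (cyano axial, isopropyl equatorial): E = 0.17 kcal/mol; chair II (cyano equatorial, isopropyl axial): E = 2.18 kcal/mol.
ΔG = 2.01 kcal/mol between the two chairs.
K = exp(ΔG/RT) with R = 1.987×10⁻³ kcal mol⁻¹ K⁻¹ and T = 310 K gives K ≈ 26.1.

K ≈ 26.1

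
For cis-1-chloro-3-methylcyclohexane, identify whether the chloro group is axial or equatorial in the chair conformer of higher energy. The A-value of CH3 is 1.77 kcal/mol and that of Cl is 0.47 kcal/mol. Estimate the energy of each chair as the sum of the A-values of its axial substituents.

C1 and C3 have the same parity, so for the cis isomer the two substituents are e,e in one chair and a,a in the other.
Chair I (methyl axial, chloro axial): E = 2.24 kcal/mol.
Chair II (methyl equatorial, chloro equatorial): E = 0.00 kcal/mol.
Chair I is the less stable (higher-energy) conformer, and in that chair the chloro group is axial.

axial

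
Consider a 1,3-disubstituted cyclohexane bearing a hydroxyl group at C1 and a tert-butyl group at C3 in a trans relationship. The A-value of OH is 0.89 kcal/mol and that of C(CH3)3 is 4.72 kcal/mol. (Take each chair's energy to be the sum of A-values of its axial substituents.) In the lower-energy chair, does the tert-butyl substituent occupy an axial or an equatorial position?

equatorial

C1 and C3 have the same parity, so for the trans isomer the two substituents are one axial and one equatorial in each chair.
Chair I (hydroxyl axial, tert-butyl equatorial): E = 0.89 kcal/mol.
Chair II (hydroxyl equatorial, tert-butyl axial): E = 4.72 kcal/mol.
Chair I is the more stable (lower-energy) conformer, and in that chair the tert-butyl group is equatorial.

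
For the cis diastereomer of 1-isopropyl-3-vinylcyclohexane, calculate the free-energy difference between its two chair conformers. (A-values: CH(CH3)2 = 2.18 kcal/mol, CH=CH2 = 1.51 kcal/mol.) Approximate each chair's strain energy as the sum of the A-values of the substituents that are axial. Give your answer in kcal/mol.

C1 and C3 have the same parity, so for the cis isomer the two substituents are e,e in one chair and a,a in the other.
Chair I (isopropyl axial, vinyl axial): E = 3.69 kcal/mol.
Chair II (isopropyl equatorial, vinyl equatorial): E = 0.00 kcal/mol.
ΔE = 3.69 − 0.00 = 3.69 kcal/mol; chair II is more stable.

3.69 kcal/mol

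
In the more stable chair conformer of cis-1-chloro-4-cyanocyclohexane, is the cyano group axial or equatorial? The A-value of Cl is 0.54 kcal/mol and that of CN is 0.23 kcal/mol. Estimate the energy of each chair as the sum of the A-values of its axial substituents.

C1 and C4 have opposite parity, so for the cis isomer the two substituents are one axial and one equatorial in each chair.
Chair I (chloro axial, cyano equatorial): E = 0.54 kcal/mol.
Chair II (chloro equatorial, cyano axial): E = 0.23 kcal/mol.
Chair II is the more stable (lower-energy) conformer, and in that chair the cyano group is axial.

axial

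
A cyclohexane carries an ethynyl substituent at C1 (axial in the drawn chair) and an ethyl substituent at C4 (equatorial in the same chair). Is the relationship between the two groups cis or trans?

cis

C1 and C4 have opposite parity, so their axial bonds point in opposite directions.
With opposite-parity carbons, two substituents on the same face are one axial and one equatorial; opposite faces give both axial or both equatorial.
Here the groups are axial/equatorial → same face → cis.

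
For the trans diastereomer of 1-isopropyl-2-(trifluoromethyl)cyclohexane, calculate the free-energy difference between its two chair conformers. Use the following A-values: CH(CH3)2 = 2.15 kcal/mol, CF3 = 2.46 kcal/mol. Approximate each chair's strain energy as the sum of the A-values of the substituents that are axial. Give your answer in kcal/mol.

4.61 kcal/mol

C1 and C2 have opposite parity, so for the trans isomer the two substituents are e,e in one chair and a,a in the other.
Chair I (isopropyl axial, trifluoromethyl axial): E = 4.61 kcal/mol.
Chair II (isopropyl equatorial, trifluoromethyl equatorial): E = 0.00 kcal/mol.
ΔE = 4.61 − 0.00 = 4.61 kcal/mol; chair II is more stable.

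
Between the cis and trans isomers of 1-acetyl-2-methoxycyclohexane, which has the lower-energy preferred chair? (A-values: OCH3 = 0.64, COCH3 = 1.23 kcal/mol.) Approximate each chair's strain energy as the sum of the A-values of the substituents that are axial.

trans

At 1,2 positions (parity opposite): cis → (a,e or e,a); trans → (e,e or a,a).
Best chair for cis: E = 0.64 kcal/mol; best chair for trans: E = 0.00 kcal/mol.
The trans isomer is lower by 0.64 kcal/mol.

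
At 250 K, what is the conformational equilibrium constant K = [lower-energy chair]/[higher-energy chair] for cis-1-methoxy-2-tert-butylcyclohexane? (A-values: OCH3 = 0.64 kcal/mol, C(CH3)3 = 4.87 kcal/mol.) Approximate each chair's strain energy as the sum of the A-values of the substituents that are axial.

C1 and C2 have opposite parity, so for the cis isomer the two substituents are one axial and one equatorial in each chair.
Chair I (methoxy axial, tert-butyl equatorial): E = 0.64 kcal/mol; chair II (methoxy equatorial, tert-butyl axial): E = 4.87 kcal/mol.
ΔG = 4.23 kcal/mol between the two chairs.
K = exp(ΔG/RT) with R = 1.987×10⁻³ kcal mol⁻¹ K⁻¹ and T = 250 K gives K ≈ 4.99e+03.

K ≈ 4991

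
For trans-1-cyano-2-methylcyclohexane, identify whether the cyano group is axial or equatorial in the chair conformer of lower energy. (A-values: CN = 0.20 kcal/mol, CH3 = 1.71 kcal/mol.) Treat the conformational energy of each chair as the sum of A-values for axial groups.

equatorial

C1 and C2 have opposite parity, so for the trans isomer the two substituents are e,e in one chair and a,a in the other.
Chair I (cyano axial, methyl axial): E = 1.91 kcal/mol.
Chair II (cyano equatorial, methyl equatorial): E = 0.00 kcal/mol.
Chair II is the more stable (lower-energy) conformer, and in that chair the cyano group is equatorial.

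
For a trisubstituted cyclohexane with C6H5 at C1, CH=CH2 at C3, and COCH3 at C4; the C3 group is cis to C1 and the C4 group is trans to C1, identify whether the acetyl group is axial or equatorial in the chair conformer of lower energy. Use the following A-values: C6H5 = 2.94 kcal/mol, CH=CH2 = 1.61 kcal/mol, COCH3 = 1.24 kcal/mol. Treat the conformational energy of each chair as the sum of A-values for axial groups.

equatorial

Chair I (phenyl axial, vinyl axial, acetyl axial): E = 5.79 kcal/mol.
Chair II (phenyl equatorial, vinyl equatorial, acetyl equatorial): E = 0.00 kcal/mol.
Chair II is the more stable (lower-energy) conformer, and in that chair the acetyl group is equatorial.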